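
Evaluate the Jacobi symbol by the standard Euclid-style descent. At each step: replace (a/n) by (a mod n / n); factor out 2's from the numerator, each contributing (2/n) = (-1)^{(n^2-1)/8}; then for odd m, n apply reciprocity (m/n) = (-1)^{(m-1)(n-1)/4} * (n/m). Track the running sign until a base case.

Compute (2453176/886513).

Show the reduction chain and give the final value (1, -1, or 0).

0

(2453176/886513): 2453176 mod 886513 = 680150, so (2453176/886513) = (680150/886513)
factor out 2^1: 680150 = 2^1·340075; with 886513 mod 8 = 1, (2/886513) = +1; sign now +1; continue with (340075/886513)
flip (340075/886513) -> (886513/340075): both odd, 340075 mod 4 = 3, 886513 mod 4 = 1, so the flip contributes +1; sign now +1
(886513/340075): 886513 mod 340075 = 206363, so (886513/340075) = (206363/340075)
flip (206363/340075) -> (340075/206363): both odd, 206363 mod 4 = 3, 340075 mod 4 = 3, so the flip contributes -1; sign now -1
(340075/206363): 340075 mod 206363 = 133712, so (340075/206363) = (133712/206363)
factor out 2^4: 133712 = 2^4·8357; with 206363 mod 8 = 3, (2/206363) = -1; sign now -1; continue with (8357/206363)
flip (8357/206363) -> (206363/8357): both odd, 8357 mod 4 = 1, 206363 mod 4 = 3, so the flip contributes +1; sign now -1
(206363/8357): 206363 mod 8357 = 5795, so (206363/8357) = (5795/8357)
flip (5795/8357) -> (8357/5795): both odd, 5795 mod 4 = 3, 8357 mod 4 = 1, so the flip contributes +1; sign now -1
(8357/5795): 8357 mod 5795 = 2562, so (8357/5795) = (2562/5795)
factor out 2^1: 2562 = 2^1·1281; with 5795 mod 8 = 3, (2/5795) = -1; sign now +1; continue with (1281/5795)
flip (1281/5795) -> (5795/1281): both odd, 1281 mod 4 = 1, 5795 mod 4 = 3, so the flip contributes +1; sign now +1
(5795/1281): 5795 mod 1281 = 671, so (5795/1281) = (671/1281)
flip (671/1281) -> (1281/671): both odd, 671 mod 4 = 3, 1281 mod 4 = 1, so the flip contributes +1; sign now +1
(1281/671): 1281 mod 671 = 610, so (1281/671) = (610/671)
factor out 2^1: 610 = 2^1·305; with 671 mod 8 = 7, (2/671) = +1; sign now +1; continue with (305/671)
flip (305/671) -> (671/305): both odd, 305 mod 4 = 1, 671 mod 4 = 3, so the flip contributes +1; sign now +1
(671/305): 671 mod 305 = 61, so (671/305) = (61/305)
flip (61/305) -> (305/61): both odd, 61 mod 4 = 1, 305 mod 4 = 1, so the flip contributes +1; sign now +1
(305/61): 305 mod 61 = 0, so (305/61) = (0/61)
reached (0/61); gcd(a, n) > 1, so (0/61) = 0 and the symbol is 0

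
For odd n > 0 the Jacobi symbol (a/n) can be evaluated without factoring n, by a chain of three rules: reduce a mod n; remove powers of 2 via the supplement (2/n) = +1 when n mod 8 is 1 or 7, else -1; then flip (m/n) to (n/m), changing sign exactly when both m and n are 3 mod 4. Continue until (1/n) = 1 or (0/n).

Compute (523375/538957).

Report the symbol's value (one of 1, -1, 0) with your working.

0

reciprocity: (523375/538957) = +1·(538957/523375) since 523375 mod 4 = 3, 538957 mod 4 = 1; sign now +1
(538957/523375) = (15582/523375)   [reduce mod 523375]
15582 = 2^1·7791; (2/523375) = +1 since 523375 mod 8 = 7, so (15582/523375) = (+1)^1·(7791/523375); sign now +1
reciprocity: (7791/523375) = -1·(523375/7791) since 7791 mod 4 = 3, 523375 mod 4 = 3; sign now -1
(523375/7791) = (1378/7791)   [reduce mod 7791]
1378 = 2^1·689; (2/7791) = +1 since 7791 mod 8 = 7, so (1378/7791) = (+1)^1·(689/7791); sign now -1
reciprocity: (689/7791) = +1·(7791/689) since 689 mod 4 = 1, 7791 mod 4 = 3; sign now -1
(7791/689) = (212/689)   [reduce mod 689]
212 = 2^2·53; (2/689) = +1 since 689 mod 8 = 1, so (212/689) = (+1)^2·(53/689); sign now -1
reciprocity: (53/689) = +1·(689/53) since 53 mod 4 = 1, 689 mod 4 = 1; sign now -1
(689/53) = (0/53)   [reduce mod 53]
(0/53) = 0   [gcd(a, n) > 1]; final value = 0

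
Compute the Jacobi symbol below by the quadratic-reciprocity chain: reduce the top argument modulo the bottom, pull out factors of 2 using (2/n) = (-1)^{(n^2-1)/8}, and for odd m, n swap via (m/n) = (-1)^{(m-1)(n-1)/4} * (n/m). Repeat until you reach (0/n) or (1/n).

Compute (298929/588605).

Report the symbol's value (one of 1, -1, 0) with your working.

flip (298929/588605) -> (588605/298929): both odd, 298929 mod 4 = 1, 588605 mod 4 = 1, so the flip contributes +1; sign now +1
(588605/298929): 588605 mod 298929 = 289676, so (588605/298929) = (289676/298929)
factor out 2^2: 289676 = 2^2·72419; with 298929 mod 8 = 1, (2/298929) = +1; sign now +1; continue with (72419/298929)
flip (72419/298929) -> (298929/72419): both odd, 72419 mod 4 = 3, 298929 mod 4 = 1, so the flip contributes +1; sign now +1
(298929/72419): 298929 mod 72419 = 9253, so (298929/72419) = (9253/72419)
flip (9253/72419) -> (72419/9253): both odd, 9253 mod 4 = 1, 72419 mod 4 = 3, so the flip contributes +1; sign now +1
(72419/9253): 72419 mod 9253 = 7648, so (72419/9253) = (7648/9253)
factor out 2^5: 7648 = 2^5·239; with 9253 mod 8 = 5, (2/9253) = -1; sign now -1; continue with (239/9253)
flip (239/9253) -> (9253/239): both odd, 239 mod 4 = 3, 9253 mod 4 = 1, so the flip contributes +1; sign now -1
(9253/239): 9253 mod 239 = 171, so (9253/239) = (171/239)
flip (171/239) -> (239/171): both odd, 171 mod 4 = 3, 239 mod 4 = 3, so the flip contributes -1; sign now +1
(239/171): 239 mod 171 = 68, so (239/171) = (68/171)
factor out 2^2: 68 = 2^2·17; with 171 mod 8 = 3, (2/171) = -1; sign now +1; continue with (17/171)
flip (17/171) -> (171/17): both odd, 17 mod 4 = 1, 171 mod 4 = 3, so the flip contributes +1; sign now +1
(171/17): 171 mod 17 = 1, so (171/17) = (1/17)
reached (1/17) = 1, so the symbol is +1

1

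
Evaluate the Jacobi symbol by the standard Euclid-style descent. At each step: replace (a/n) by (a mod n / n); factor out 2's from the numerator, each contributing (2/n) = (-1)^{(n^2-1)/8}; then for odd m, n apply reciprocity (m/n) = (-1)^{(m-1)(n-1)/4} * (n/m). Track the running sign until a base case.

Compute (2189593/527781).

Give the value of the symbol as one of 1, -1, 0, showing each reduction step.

-1

(2189593/527781) = (78469/527781)   [reduce mod 527781]
reciprocity: (78469/527781) = +1·(527781/78469) since 78469 mod 4 = 1, 527781 mod 4 = 1; sign now +1
(527781/78469) = (56967/78469)   [reduce mod 78469]
reciprocity: (56967/78469) = +1·(78469/56967) since 56967 mod 4 = 3, 78469 mod 4 = 1; sign now +1
(78469/56967) = (21502/56967)   [reduce mod 56967]
21502 = 2^1·10751; (2/56967) = +1 since 56967 mod 8 = 7, so (21502/56967) = (+1)^1·(10751/56967); sign now +1
reciprocity: (10751/56967) = -1·(56967/10751) since 10751 mod 4 = 3, 56967 mod 4 = 3; sign now -1
(56967/10751) = (3212/10751)   [reduce mod 10751]
3212 = 2^2·803; (2/10751) = +1 since 10751 mod 8 = 7, so (3212/10751) = (+1)^2·(803/10751); sign now -1
reciprocity: (803/10751) = -1·(10751/803) since 803 mod 4 = 3, 10751 mod 4 = 3; sign now +1
(10751/803) = (312/803)   [reduce mod 803]
312 = 2^3·39; (2/803) = -1 since 803 mod 8 = 3, so (312/803) = (-1)^3·(39/803); sign now -1
reciprocity: (39/803) = -1·(803/39) since 39 mod 4 = 3, 803 mod 4 = 3; sign now +1
(803/39) = (23/39)   [reduce mod 39]
reciprocity: (23/39) = -1·(39/23) since 23 mod 4 = 3, 39 mod 4 = 3; sign now -1
(39/23) = (16/23)   [reduce mod 23]
16 = 2^4·1; (2/23) = +1 since 23 mod 8 = 7, so (16/23) = (+1)^4·(1/23); sign now -1
(1/23) = 1; final value = sign = -1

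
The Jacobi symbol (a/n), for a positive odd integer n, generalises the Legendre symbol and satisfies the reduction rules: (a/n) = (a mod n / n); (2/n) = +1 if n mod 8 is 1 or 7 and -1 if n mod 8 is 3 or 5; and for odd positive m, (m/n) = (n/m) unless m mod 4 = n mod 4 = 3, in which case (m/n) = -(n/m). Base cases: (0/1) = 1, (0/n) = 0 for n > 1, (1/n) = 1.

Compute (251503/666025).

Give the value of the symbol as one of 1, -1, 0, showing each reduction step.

-1

reciprocity: (251503/666025) = +1·(666025/251503) since 251503 mod 4 = 3, 666025 mod 4 = 1; sign now +1
(666025/251503) = (163019/251503)   [reduce mod 251503]
reciprocity: (163019/251503) = -1·(251503/163019) since 163019 mod 4 = 3, 251503 mod 4 = 3; sign now -1
(251503/163019) = (88484/163019)   [reduce mod 163019]
88484 = 2^2·22121; (2/163019) = -1 since 163019 mod 8 = 3, so (88484/163019) = (-1)^2·(22121/163019); sign now -1
reciprocity: (22121/163019) = +1·(163019/22121) since 22121 mod 4 = 1, 163019 mod 4 = 3; sign now -1
(163019/22121) = (8172/22121)   [reduce mod 22121]
8172 = 2^2·2043; (2/22121) = +1 since 22121 mod 8 = 1, so (8172/22121) = (+1)^2·(2043/22121); sign now -1
reciprocity: (2043/22121) = +1·(22121/2043) since 2043 mod 4 = 3, 22121 mod 4 = 1; sign now -1
(22121/2043) = (1691/2043)   [reduce mod 2043]
reciprocity: (1691/2043) = -1·(2043/1691) since 1691 mod 4 = 3, 2043 mod 4 = 3; sign now +1
(2043/1691) = (352/1691)   [reduce mod 1691]
352 = 2^5·11; (2/1691) = -1 since 1691 mod 8 = 3, so (352/1691) = (-1)^5·(11/1691); sign now -1
reciprocity: (11/1691) = -1·(1691/11) since 11 mod 4 = 3, 1691 mod 4 = 3; sign now +1
(1691/11) = (8/11)   [reduce mod 11]
8 = 2^3·1; (2/11) = -1 since 11 mod 8 = 3, so (8/11) = (-1)^3·(1/11); sign now -1
(1/11) = 1; final value = sign = -1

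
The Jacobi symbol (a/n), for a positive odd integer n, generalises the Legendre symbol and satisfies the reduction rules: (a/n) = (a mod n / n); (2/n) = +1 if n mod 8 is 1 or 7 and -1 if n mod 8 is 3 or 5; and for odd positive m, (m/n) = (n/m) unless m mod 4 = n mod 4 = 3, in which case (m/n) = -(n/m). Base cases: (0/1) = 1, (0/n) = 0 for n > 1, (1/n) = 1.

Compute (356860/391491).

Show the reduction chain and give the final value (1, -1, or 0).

1

factor out 2^2: 356860 = 2^2·89215; with 391491 mod 8 = 3, (2/391491) = -1; sign now +1; continue with (89215/391491)
flip (89215/391491) -> (391491/89215): both odd, 89215 mod 4 = 3, 391491 mod 4 = 3, so the flip contributes -1; sign now -1
(391491/89215): 391491 mod 89215 = 34631, so (391491/89215) = (34631/89215)
flip (34631/89215) -> (89215/34631): both odd, 34631 mod 4 = 3, 89215 mod 4 = 3, so the flip contributes -1; sign now +1
(89215/34631): 89215 mod 34631 = 19953, so (89215/34631) = (19953/34631)
flip (19953/34631) -> (34631/19953): both odd, 19953 mod 4 = 1, 34631 mod 4 = 3, so the flip contributes +1; sign now +1
(34631/19953): 34631 mod 19953 = 14678, so (34631/19953) = (14678/19953)
factor out 2^1: 14678 = 2^1·7339; with 19953 mod 8 = 1, (2/19953) = +1; sign now +1; continue with (7339/19953)
flip (7339/19953) -> (19953/7339): both odd, 7339 mod 4 = 3, 19953 mod 4 = 1, so the flip contributes +1; sign now +1
(19953/7339): 19953 mod 7339 = 5275, so (19953/7339) = (5275/7339)
flip (5275/7339) -> (7339/5275): both odd, 5275 mod 4 = 3, 7339 mod 4 = 3, so the flip contributes -1; sign now -1
(7339/5275): 7339 mod 5275 = 2064, so (7339/5275) = (2064/5275)
factor out 2^4: 2064 = 2^4·129; with 5275 mod 8 = 3, (2/5275) = -1; sign now -1; continue with (129/5275)
flip (129/5275) -> (5275/129): both odd, 129 mod 4 = 1, 5275 mod 4 = 3, so the flip contributes +1; sign now -1
(5275/129): 5275 mod 129 = 115, so (5275/129) = (115/129)
flip (115/129) -> (129/115): both odd, 115 mod 4 = 3, 129 mod 4 = 1, so the flip contributes +1; sign now -1
(129/115): 129 mod 115 = 14, so (129/115) = (14/115)
factor out 2^1: 14 = 2^1·7; with 115 mod 8 = 3, (2/115) = -1; sign now +1; continue with (7/115)
flip (7/115) -> (115/7): both odd, 7 mod 4 = 3, 115 mod 4 = 3, so the flip contributes -1; sign now -1
(115/7): 115 mod 7 = 3, so (115/7) = (3/7)
flip (3/7) -> (7/3): both odd, 3 mod 4 = 3, 7 mod 4 = 3, so the flip contributes -1; sign now +1
(7/3): 7 mod 3 = 1, so (7/3) = (1/3)
reached (1/3) = 1, so the symbol is +1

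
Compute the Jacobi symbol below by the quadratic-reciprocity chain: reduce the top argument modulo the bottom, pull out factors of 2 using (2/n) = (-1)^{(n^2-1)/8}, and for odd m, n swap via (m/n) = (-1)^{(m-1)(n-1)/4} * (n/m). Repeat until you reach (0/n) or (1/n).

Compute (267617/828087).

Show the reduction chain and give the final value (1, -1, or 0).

1

flip (267617/828087) -> (828087/267617): both odd, 267617 mod 4 = 1, 828087 mod 4 = 3, so the flip contributes +1; sign now +1
(828087/267617): 828087 mod 267617 = 25236, so (828087/267617) = (25236/267617)
factor out 2^2: 25236 = 2^2·6309; with 267617 mod 8 = 1, (2/267617) = +1; sign now +1; continue with (6309/267617)
flip (6309/267617) -> (267617/6309): both odd, 6309 mod 4 = 1, 267617 mod 4 = 1, so the flip contributes +1; sign now +1
(267617/6309): 267617 mod 6309 = 2639, so (267617/6309) = (2639/6309)
flip (2639/6309) -> (6309/2639): both odd, 2639 mod 4 = 3, 6309 mod 4 = 1, so the flip contributes +1; sign now +1
(6309/2639): 6309 mod 2639 = 1031, so (6309/2639) = (1031/2639)
flip (1031/2639) -> (2639/1031): both odd, 1031 mod 4 = 3, 2639 mod 4 = 3, so the flip contributes -1; sign now -1
(2639/1031): 2639 mod 1031 = 577, so (2639/1031) = (577/1031)
flip (577/1031) -> (1031/577): both odd, 577 mod 4 = 1, 1031 mod 4 = 3, so the flip contributes +1; sign now -1
(1031/577): 1031 mod 577 = 454, so (1031/577) = (454/577)
factor out 2^1: 454 = 2^1·227; with 577 mod 8 = 1, (2/577) = +1; sign now -1; continue with (227/577)
flip (227/577) -> (577/227): both odd, 227 mod 4 = 3, 577 mod 4 = 1, so the flip contributes +1; sign now -1
(577/227): 577 mod 227 = 123, so (577/227) = (123/227)
flip (123/227) -> (227/123): both odd, 123 mod 4 = 3, 227 mod 4 = 3, so the flip contributes -1; sign now +1
(227/123): 227 mod 123 = 104, so (227/123) = (104/123)
factor out 2^3: 104 = 2^3·13; with 123 mod 8 = 3, (2/123) = -1; sign now -1; continue with (13/123)
flip (13/123) -> (123/13): both odd, 13 mod 4 = 1, 123 mod 4 = 3, so the flip contributes +1; sign now -1
(123/13): 123 mod 13 = 6, so (123/13) = (6/13)
factor out 2^1: 6 = 2^1·3; with 13 mod 8 = 5, (2/13) = -1; sign now +1; continue with (3/13)
flip (3/13) -> (13/3): both odd, 3 mod 4 = 3, 13 mod 4 = 1, so the flip contributes +1; sign now +1
(13/3): 13 mod 3 = 1, so (13/3) = (1/3)
reached (1/3) = 1, so the symbol is +1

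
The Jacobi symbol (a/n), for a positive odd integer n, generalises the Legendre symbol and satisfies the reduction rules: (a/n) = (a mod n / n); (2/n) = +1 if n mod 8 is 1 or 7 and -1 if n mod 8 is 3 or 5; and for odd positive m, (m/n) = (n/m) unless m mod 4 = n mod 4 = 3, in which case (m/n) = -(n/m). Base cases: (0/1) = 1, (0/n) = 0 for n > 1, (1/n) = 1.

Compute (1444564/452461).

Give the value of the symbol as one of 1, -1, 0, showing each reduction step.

(1444564/452461): 1444564 mod 452461 = 87181, so (1444564/452461) = (87181/452461)
flip (87181/452461) -> (452461/87181): both odd, 87181 mod 4 = 1, 452461 mod 4 = 1, so the flip contributes +1; sign now +1
(452461/87181): 452461 mod 87181 = 16556, so (452461/87181) = (16556/87181)
factor out 2^2: 16556 = 2^2·4139; with 87181 mod 8 = 5, (2/87181) = -1; sign now +1; continue with (4139/87181)
flip (4139/87181) -> (87181/4139): both odd, 4139 mod 4 = 3, 87181 mod 4 = 1, so the flip contributes +1; sign now +1
(87181/4139): 87181 mod 4139 = 262, so (87181/4139) = (262/4139)
factor out 2^1: 262 = 2^1·131; with 4139 mod 8 = 3, (2/4139) = -1; sign now -1; continue with (131/4139)
flip (131/4139) -> (4139/131): both odd, 131 mod 4 = 3, 4139 mod 4 = 3, so the flip contributes -1; sign now +1
(4139/131): 4139 mod 131 = 78, so (4139/131) = (78/131)
factor out 2^1: 78 = 2^1·39; with 131 mod 8 = 3, (2/131) = -1; sign now -1; continue with (39/131)
flip (39/131) -> (131/39): both odd, 39 mod 4 = 3, 131 mod 4 = 3, so the flip contributes -1; sign now +1
(131/39): 131 mod 39 = 14, so (131/39) = (14/39)
factor out 2^1: 14 = 2^1·7; with 39 mod 8 = 7, (2/39) = +1; sign now +1; continue with (7/39)
flip (7/39) -> (39/7): both odd, 7 mod 4 = 3, 39 mod 4 = 3, so the flip contributes -1; sign now -1
(39/7): 39 mod 7 = 4, so (39/7) = (4/7)
factor out 2^2: 4 = 2^2·1; with 7 mod 8 = 7, (2/7) = +1; sign now -1; continue with (1/7)
reached (1/7) = 1, so the symbol is -1

-1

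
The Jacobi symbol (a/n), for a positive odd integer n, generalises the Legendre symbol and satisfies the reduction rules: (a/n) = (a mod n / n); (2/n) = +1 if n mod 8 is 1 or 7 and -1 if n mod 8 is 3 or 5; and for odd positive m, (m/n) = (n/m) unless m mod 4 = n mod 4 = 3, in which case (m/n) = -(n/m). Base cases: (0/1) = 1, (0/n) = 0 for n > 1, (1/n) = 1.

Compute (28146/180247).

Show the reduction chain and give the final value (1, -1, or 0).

28146 = 2^1·14073; (2/180247) = +1 since 180247 mod 8 = 7, so (28146/180247) = (+1)^1·(14073/180247); sign now +1
reciprocity: (14073/180247) = +1·(180247/14073) since 14073 mod 4 = 1, 180247 mod 4 = 3; sign now +1
(180247/14073) = (11371/14073)   [reduce mod 14073]
reciprocity: (11371/14073) = +1·(14073/11371) since 11371 mod 4 = 3, 14073 mod 4 = 1; sign now +1
(14073/11371) = (2702/11371)   [reduce mod 11371]
2702 = 2^1·1351; (2/11371) = -1 since 11371 mod 8 = 3, so (2702/11371) = (-1)^1·(1351/11371); sign now -1
reciprocity: (1351/11371) = -1·(11371/1351) since 1351 mod 4 = 3, 11371 mod 4 = 3; sign now +1
(11371/1351) = (563/1351)   [reduce mod 1351]
reciprocity: (563/1351) = -1·(1351/563) since 563 mod 4 = 3, 1351 mod 4 = 3; sign now -1
(1351/563) = (225/563)   [reduce mod 563]
reciprocity: (225/563) = +1·(563/225) since 225 mod 4 = 1, 563 mod 4 = 3; sign now -1
(563/225) = (113/225)   [reduce mod 225]
reciprocity: (113/225) = +1·(225/113) since 113 mod 4 = 1, 225 mod 4 = 1; sign now -1
(225/113) = (112/113)   [reduce mod 113]
112 = 2^4·7; (2/113) = +1 since 113 mod 8 = 1, so (112/113) = (+1)^4·(7/113); sign now -1
reciprocity: (7/113) = +1·(113/7) since 7 mod 4 = 3, 113 mod 4 = 1; sign now -1
(113/7) = (1/7)   [reduce mod 7]
(1/7) = 1; final value = sign = -1

-1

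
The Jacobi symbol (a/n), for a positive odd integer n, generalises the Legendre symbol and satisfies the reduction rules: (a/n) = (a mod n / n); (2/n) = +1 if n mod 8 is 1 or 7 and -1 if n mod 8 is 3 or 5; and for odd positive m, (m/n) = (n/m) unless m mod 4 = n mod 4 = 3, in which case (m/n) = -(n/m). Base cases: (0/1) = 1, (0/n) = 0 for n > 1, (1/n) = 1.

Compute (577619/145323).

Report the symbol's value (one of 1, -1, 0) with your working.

-1

(577619/145323) = (141650/145323)   [reduce mod 145323]
141650 = 2^1·70825; (2/145323) = -1 since 145323 mod 8 = 3, so (141650/145323) = (-1)^1·(70825/145323); sign now -1
reciprocity: (70825/145323) = +1·(145323/70825) since 70825 mod 4 = 1, 145323 mod 4 = 3; sign now -1
(145323/70825) = (3673/70825)   [reduce mod 70825]
reciprocity: (3673/70825) = +1·(70825/3673) since 3673 mod 4 = 1, 70825 mod 4 = 1; sign now -1
(70825/3673) = (1038/3673)   [reduce mod 3673]
1038 = 2^1·519; (2/3673) = +1 since 3673 mod 8 = 1, so (1038/3673) = (+1)^1·(519/3673); sign now -1
reciprocity: (519/3673) = +1·(3673/519) since 519 mod 4 = 3, 3673 mod 4 = 1; sign now -1
(3673/519) = (40/519)   [reduce mod 519]
40 = 2^3·5; (2/519) = +1 since 519 mod 8 = 7, so (40/519) = (+1)^3·(5/519); sign now -1
reciprocity: (5/519) = +1·(519/5) since 5 mod 4 = 1, 519 mod 4 = 3; sign now -1
(519/5) = (4/5)   [reduce mod 5]
4 = 2^2·1; (2/5) = -1 since 5 mod 8 = 5, so (4/5) = (-1)^2·(1/5); sign now -1
(1/5) = 1; final value = sign = -1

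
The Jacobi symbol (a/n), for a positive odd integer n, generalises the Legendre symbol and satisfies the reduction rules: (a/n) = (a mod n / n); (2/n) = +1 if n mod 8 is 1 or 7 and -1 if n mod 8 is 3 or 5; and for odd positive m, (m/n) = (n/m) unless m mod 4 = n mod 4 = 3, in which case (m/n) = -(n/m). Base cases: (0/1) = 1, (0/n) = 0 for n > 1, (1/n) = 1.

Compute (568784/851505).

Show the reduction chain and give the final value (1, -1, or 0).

factor out 2^4: 568784 = 2^4·35549; with 851505 mod 8 = 1, (2/851505) = +1; sign now +1; continue with (35549/851505)
flip (35549/851505) -> (851505/35549): both odd, 35549 mod 4 = 1, 851505 mod 4 = 1, so the flip contributes +1; sign now +1
(851505/35549): 851505 mod 35549 = 33878, so (851505/35549) = (33878/35549)
factor out 2^1: 33878 = 2^1·16939; with 35549 mod 8 = 5, (2/35549) = -1; sign now -1; continue with (16939/35549)
flip (16939/35549) -> (35549/16939): both odd, 16939 mod 4 = 3, 35549 mod 4 = 1, so the flip contributes +1; sign now -1
(35549/16939): 35549 mod 16939 = 1671, so (35549/16939) = (1671/16939)
flip (1671/16939) -> (16939/1671): both odd, 1671 mod 4 = 3, 16939 mod 4 = 3, so the flip contributes -1; sign now +1
(16939/1671): 16939 mod 1671 = 229, so (16939/1671) = (229/1671)
flip (229/1671) -> (1671/229): both odd, 229 mod 4 = 1, 1671 mod 4 = 3, so the flip contributes +1; sign now +1
(1671/229): 1671 mod 229 = 68, so (1671/229) = (68/229)
factor out 2^2: 68 = 2^2·17; with 229 mod 8 = 5, (2/229) = -1; sign now +1; continue with (17/229)
flip (17/229) -> (229/17): both odd, 17 mod 4 = 1, 229 mod 4 = 1, so the flip contributes +1; sign now +1
(229/17): 229 mod 17 = 8, so (229/17) = (8/17)
factor out 2^3: 8 = 2^3·1; with 17 mod 8 = 1, (2/17) = +1; sign now +1; continue with (1/17)
reached (1/17) = 1, so the symbol is +1

1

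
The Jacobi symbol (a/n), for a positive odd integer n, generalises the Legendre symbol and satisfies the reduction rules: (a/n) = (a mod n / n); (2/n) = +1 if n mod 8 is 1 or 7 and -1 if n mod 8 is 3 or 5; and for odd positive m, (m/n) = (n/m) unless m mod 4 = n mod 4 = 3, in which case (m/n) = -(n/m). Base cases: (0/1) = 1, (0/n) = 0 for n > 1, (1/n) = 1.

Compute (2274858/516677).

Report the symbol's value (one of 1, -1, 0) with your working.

(2274858/516677) = (208150/516677)   [reduce mod 516677]
208150 = 2^1·104075; (2/516677) = -1 since 516677 mod 8 = 5, so (208150/516677) = (-1)^1·(104075/516677); sign now -1
reciprocity: (104075/516677) = +1·(516677/104075) since 104075 mod 4 = 3, 516677 mod 4 = 1; sign now -1
(516677/104075) = (100377/104075)   [reduce mod 104075]
reciprocity: (100377/104075) = +1·(104075/100377) since 100377 mod 4 = 1, 104075 mod 4 = 3; sign now -1
(104075/100377) = (3698/100377)   [reduce mod 100377]
3698 = 2^1·1849; (2/100377) = +1 since 100377 mod 8 = 1, so (3698/100377) = (+1)^1·(1849/100377); sign now -1
reciprocity: (1849/100377) = +1·(100377/1849) since 1849 mod 4 = 1, 100377 mod 4 = 1; sign now -1
(100377/1849) = (531/1849)   [reduce mod 1849]
reciprocity: (531/1849) = +1·(1849/531) since 531 mod 4 = 3, 1849 mod 4 = 1; sign now -1
(1849/531) = (256/531)   [reduce mod 531]
256 = 2^8·1; (2/531) = -1 since 531 mod 8 = 3, so (256/531) = (-1)^8·(1/531); sign now -1
(1/531) = 1; final value = sign = -1

-1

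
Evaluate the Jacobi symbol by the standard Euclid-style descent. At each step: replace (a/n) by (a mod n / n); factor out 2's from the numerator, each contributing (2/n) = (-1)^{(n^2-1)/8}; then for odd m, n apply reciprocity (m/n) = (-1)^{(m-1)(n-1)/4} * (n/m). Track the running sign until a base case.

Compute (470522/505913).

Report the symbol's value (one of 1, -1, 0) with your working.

470522 = 2^1·235261; (2/505913) = +1 since 505913 mod 8 = 1, so (470522/505913) = (+1)^1·(235261/505913); sign now +1
reciprocity: (235261/505913) = +1·(505913/235261) since 235261 mod 4 = 1, 505913 mod 4 = 1; sign now +1
(505913/235261) = (35391/235261)   [reduce mod 235261]
reciprocity: (35391/235261) = +1·(235261/35391) since 35391 mod 4 = 3, 235261 mod 4 = 1; sign now +1
(235261/35391) = (22915/35391)   [reduce mod 35391]
reciprocity: (22915/35391) = -1·(35391/22915) since 22915 mod 4 = 3, 35391 mod 4 = 3; sign now -1
(35391/22915) = (12476/22915)   [reduce mod 22915]
12476 = 2^2·3119; (2/22915) = -1 since 22915 mod 8 = 3, so (12476/22915) = (-1)^2·(3119/22915); sign now -1
reciprocity: (3119/22915) = -1·(22915/3119) since 3119 mod 4 = 3, 22915 mod 4 = 3; sign now +1
(22915/3119) = (1082/3119)   [reduce mod 3119]
1082 = 2^1·541; (2/3119) = +1 since 3119 mod 8 = 7, so (1082/3119) = (+1)^1·(541/3119); sign now +1
reciprocity: (541/3119) = +1·(3119/541) since 541 mod 4 = 1, 3119 mod 4 = 3; sign now +1
(3119/541) = (414/541)   [reduce mod 541]
414 = 2^1·207; (2/541) = -1 since 541 mod 8 = 5, so (414/541) = (-1)^1·(207/541); sign now -1
reciprocity: (207/541) = +1·(541/207) since 207 mod 4 = 3, 541 mod 4 = 1; sign now -1
(541/207) = (127/207)   [reduce mod 207]
reciprocity: (127/207) = -1·(207/127) since 127 mod 4 = 3, 207 mod 4 = 3; sign now +1
(207/127) = (80/127)   [reduce mod 127]
80 = 2^4·5; (2/127) = +1 since 127 mod 8 = 7, so (80/127) = (+1)^4·(5/127); sign now +1
reciprocity: (5/127) = +1·(127/5) since 5 mod 4 = 1, 127 mod 4 = 3; sign now +1
(127/5) = (2/5)   [reduce mod 5]
2 = 2^1·1; (2/5) = -1 since 5 mod 8 = 5, so (2/5) = (-1)^1·(1/5); sign now -1
(1/5) = 1; final value = sign = -1

-1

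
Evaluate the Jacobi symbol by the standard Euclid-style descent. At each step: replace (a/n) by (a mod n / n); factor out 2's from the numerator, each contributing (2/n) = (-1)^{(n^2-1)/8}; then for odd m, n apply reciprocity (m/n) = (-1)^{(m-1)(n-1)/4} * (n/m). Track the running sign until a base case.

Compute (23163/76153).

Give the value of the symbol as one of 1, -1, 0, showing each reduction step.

0

flip (23163/76153) -> (76153/23163): both odd, 23163 mod 4 = 3, 76153 mod 4 = 1, so the flip contributes +1; sign now +1
(76153/23163): 76153 mod 23163 = 6664, so (76153/23163) = (6664/23163)
factor out 2^3: 6664 = 2^3·833; with 23163 mod 8 = 3, (2/23163) = -1; sign now -1; continue with (833/23163)
flip (833/23163) -> (23163/833): both odd, 833 mod 4 = 1, 23163 mod 4 = 3, so the flip contributes +1; sign now -1
(23163/833): 23163 mod 833 = 672, so (23163/833) = (672/833)
factor out 2^5: 672 = 2^5·21; with 833 mod 8 = 1, (2/833) = +1; sign now -1; continue with (21/833)
flip (21/833) -> (833/21): both odd, 21 mod 4 = 1, 833 mod 4 = 1, so the flip contributes +1; sign now -1
(833/21): 833 mod 21 = 14, so (833/21) = (14/21)
factor out 2^1: 14 = 2^1·7; with 21 mod 8 = 5, (2/21) = -1; sign now +1; continue with (7/21)
flip (7/21) -> (21/7): both odd, 7 mod 4 = 3, 21 mod 4 = 1, so the flip contributes +1; sign now +1
(21/7): 21 mod 7 = 0, so (21/7) = (0/7)
reached (0/7); gcd(a, n) > 1, so (0/7) = 0 and the symbol is 0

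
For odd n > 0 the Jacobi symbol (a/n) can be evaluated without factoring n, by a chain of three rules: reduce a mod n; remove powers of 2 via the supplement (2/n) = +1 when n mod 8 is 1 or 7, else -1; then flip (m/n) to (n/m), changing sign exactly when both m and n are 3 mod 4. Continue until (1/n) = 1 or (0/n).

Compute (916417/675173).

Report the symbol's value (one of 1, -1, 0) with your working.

(916417/675173) = (241244/675173)   [reduce mod 675173]
241244 = 2^2·60311; (2/675173) = -1 since 675173 mod 8 = 5, so (241244/675173) = (-1)^2·(60311/675173); sign now +1
reciprocity: (60311/675173) = +1·(675173/60311) since 60311 mod 4 = 3, 675173 mod 4 = 1; sign now +1
(675173/60311) = (11752/60311)   [reduce mod 60311]
11752 = 2^3·1469; (2/60311) = +1 since 60311 mod 8 = 7, so (11752/60311) = (+1)^3·(1469/60311); sign now +1
reciprocity: (1469/60311) = +1·(60311/1469) since 1469 mod 4 = 1, 60311 mod 4 = 3; sign now +1
(60311/1469) = (82/1469)   [reduce mod 1469]
82 = 2^1·41; (2/1469) = -1 since 1469 mod 8 = 5, so (82/1469) = (-1)^1·(41/1469); sign now -1
reciprocity: (41/1469) = +1·(1469/41) since 41 mod 4 = 1, 1469 mod 4 = 1; sign now -1
(1469/41) = (34/41)   [reduce mod 41]
34 = 2^1·17; (2/41) = +1 since 41 mod 8 = 1, so (34/41) = (+1)^1·(17/41); sign now -1
reciprocity: (17/41) = +1·(41/17) since 17 mod 4 = 1, 41 mod 4 = 1; sign now -1
(41/17) = (7/17)   [reduce mod 17]
reciprocity: (7/17) = +1·(17/7) since 7 mod 4 = 3, 17 mod 4 = 1; sign now -1
(17/7) = (3/7)   [reduce mod 7]
reciprocity: (3/7) = -1·(7/3) since 3 mod 4 = 3, 7 mod 4 = 3; sign now +1
(7/3) = (1/3)   [reduce mod 3]
(1/3) = 1; final value = sign = +1

1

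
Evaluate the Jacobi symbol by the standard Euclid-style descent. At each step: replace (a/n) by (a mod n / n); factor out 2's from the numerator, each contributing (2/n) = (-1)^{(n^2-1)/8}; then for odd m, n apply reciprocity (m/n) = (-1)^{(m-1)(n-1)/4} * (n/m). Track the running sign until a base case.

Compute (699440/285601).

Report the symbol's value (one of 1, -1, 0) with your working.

-1

(699440/285601): 699440 mod 285601 = 128238, so (699440/285601) = (128238/285601)
factor out 2^1: 128238 = 2^1·64119; with 285601 mod 8 = 1, (2/285601) = +1; sign now +1; continue with (64119/285601)
flip (64119/285601) -> (285601/64119): both odd, 64119 mod 4 = 3, 285601 mod 4 = 1, so the flip contributes +1; sign now +1
(285601/64119): 285601 mod 64119 = 29125, so (285601/64119) = (29125/64119)
flip (29125/64119) -> (64119/29125): both odd, 29125 mod 4 = 1, 64119 mod 4 = 3, so the flip contributes +1; sign now +1
(64119/29125): 64119 mod 29125 = 5869, so (64119/29125) = (5869/29125)
flip (5869/29125) -> (29125/5869): both odd, 5869 mod 4 = 1, 29125 mod 4 = 1, so the flip contributes +1; sign now +1
(29125/5869): 29125 mod 5869 = 5649, so (29125/5869) = (5649/5869)
flip (5649/5869) -> (5869/5649): both odd, 5649 mod 4 = 1, 5869 mod 4 = 1, so the flip contributes +1; sign now +1
(5869/5649): 5869 mod 5649 = 220, so (5869/5649) = (220/5649)
factor out 2^2: 220 = 2^2·55; with 5649 mod 8 = 1, (2/5649) = +1; sign now +1; continue with (55/5649)
flip (55/5649) -> (5649/55): both odd, 55 mod 4 = 3, 5649 mod 4 = 1, so the flip contributes +1; sign now +1
(5649/55): 5649 mod 55 = 39, so (5649/55) = (39/55)
flip (39/55) -> (55/39): both odd, 39 mod 4 = 3, 55 mod 4 = 3, so the flip contributes -1; sign now -1
(55/39): 55 mod 39 = 16, so (55/39) = (16/39)
factor out 2^4: 16 = 2^4·1; with 39 mod 8 = 7, (2/39) = +1; sign now -1; continue with (1/39)
reached (1/39) = 1, so the symbol is -1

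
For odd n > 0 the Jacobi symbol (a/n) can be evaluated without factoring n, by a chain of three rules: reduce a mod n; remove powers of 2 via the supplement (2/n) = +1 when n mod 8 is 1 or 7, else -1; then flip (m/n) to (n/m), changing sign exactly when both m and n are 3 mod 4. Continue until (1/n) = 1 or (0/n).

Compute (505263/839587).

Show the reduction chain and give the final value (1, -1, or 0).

1

flip (505263/839587) -> (839587/505263): both odd, 505263 mod 4 = 3, 839587 mod 4 = 3, so the flip contributes -1; sign now -1
(839587/505263): 839587 mod 505263 = 334324, so (839587/505263) = (334324/505263)
factor out 2^2: 334324 = 2^2·83581; with 505263 mod 8 = 7, (2/505263) = +1; sign now -1; continue with (83581/505263)
flip (83581/505263) -> (505263/83581): both odd, 83581 mod 4 = 1, 505263 mod 4 = 3, so the flip contributes +1; sign now -1
(505263/83581): 505263 mod 83581 = 3777, so (505263/83581) = (3777/83581)
flip (3777/83581) -> (83581/3777): both odd, 3777 mod 4 = 1, 83581 mod 4 = 1, so the flip contributes +1; sign now -1
(83581/3777): 83581 mod 3777 = 487, so (83581/3777) = (487/3777)
flip (487/3777) -> (3777/487): both odd, 487 mod 4 = 3, 3777 mod 4 = 1, so the flip contributes +1; sign now -1
(3777/487): 3777 mod 487 = 368, so (3777/487) = (368/487)
factor out 2^4: 368 = 2^4·23; with 487 mod 8 = 7, (2/487) = +1; sign now -1; continue with (23/487)
flip (23/487) -> (487/23): both odd, 23 mod 4 = 3, 487 mod 4 = 3, so the flip contributes -1; sign now +1
(487/23): 487 mod 23 = 4, so (487/23) = (4/23)
factor out 2^2: 4 = 2^2·1; with 23 mod 8 = 7, (2/23) = +1; sign now +1; continue with (1/23)
reached (1/23) = 1, so the symbol is +1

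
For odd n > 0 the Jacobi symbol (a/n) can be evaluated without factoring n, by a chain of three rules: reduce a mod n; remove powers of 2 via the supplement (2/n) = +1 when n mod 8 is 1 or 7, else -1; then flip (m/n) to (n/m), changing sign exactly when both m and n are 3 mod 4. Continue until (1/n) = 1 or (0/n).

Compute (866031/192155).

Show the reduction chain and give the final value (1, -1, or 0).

(866031/192155) = (97411/192155)   [reduce mod 192155]
reciprocity: (97411/192155) = -1·(192155/97411) since 97411 mod 4 = 3, 192155 mod 4 = 3; sign now -1
(192155/97411) = (94744/97411)   [reduce mod 97411]
94744 = 2^3·11843; (2/97411) = -1 since 97411 mod 8 = 3, so (94744/97411) = (-1)^3·(11843/97411); sign now +1
reciprocity: (11843/97411) = -1·(97411/11843) since 11843 mod 4 = 3, 97411 mod 4 = 3; sign now -1
(97411/11843) = (2667/11843)   [reduce mod 11843]
reciprocity: (2667/11843) = -1·(11843/2667) since 2667 mod 4 = 3, 11843 mod 4 = 3; sign now +1
(11843/2667) = (1175/2667)   [reduce mod 2667]
reciprocity: (1175/2667) = -1·(2667/1175) since 1175 mod 4 = 3, 2667 mod 4 = 3; sign now -1
(2667/1175) = (317/1175)   [reduce mod 1175]
reciprocity: (317/1175) = +1·(1175/317) since 317 mod 4 = 1, 1175 mod 4 = 3; sign now -1
(1175/317) = (224/317)   [reduce mod 317]
224 = 2^5·7; (2/317) = -1 since 317 mod 8 = 5, so (224/317) = (-1)^5·(7/317); sign now +1
reciprocity: (7/317) = +1·(317/7) since 7 mod 4 = 3, 317 mod 4 = 1; sign now +1
(317/7) = (2/7)   [reduce mod 7]
2 = 2^1·1; (2/7) = +1 since 7 mod 8 = 7, so (2/7) = (+1)^1·(1/7); sign now +1
(1/7) = 1; final value = sign = +1

1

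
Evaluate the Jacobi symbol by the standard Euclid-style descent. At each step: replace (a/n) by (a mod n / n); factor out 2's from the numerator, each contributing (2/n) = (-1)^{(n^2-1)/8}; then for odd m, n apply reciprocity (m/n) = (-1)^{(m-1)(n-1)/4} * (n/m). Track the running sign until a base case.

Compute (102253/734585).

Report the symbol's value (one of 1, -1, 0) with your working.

flip (102253/734585) -> (734585/102253): both odd, 102253 mod 4 = 1, 734585 mod 4 = 1, so the flip contributes +1; sign now +1
(734585/102253): 734585 mod 102253 = 18814, so (734585/102253) = (18814/102253)
factor out 2^1: 18814 = 2^1·9407; with 102253 mod 8 = 5, (2/102253) = -1; sign now -1; continue with (9407/102253)
flip (9407/102253) -> (102253/9407): both odd, 9407 mod 4 = 3, 102253 mod 4 = 1, so the flip contributes +1; sign now -1
(102253/9407): 102253 mod 9407 = 8183, so (102253/9407) = (8183/9407)
flip (8183/9407) -> (9407/8183): both odd, 8183 mod 4 = 3, 9407 mod 4 = 3, so the flip contributes -1; sign now +1
(9407/8183): 9407 mod 8183 = 1224, so (9407/8183) = (1224/8183)
factor out 2^3: 1224 = 2^3·153; with 8183 mod 8 = 7, (2/8183) = +1; sign now +1; continue with (153/8183)
flip (153/8183) -> (8183/153): both odd, 153 mod 4 = 1, 8183 mod 4 = 3, so the flip contributes +1; sign now +1
(8183/153): 8183 mod 153 = 74, so (8183/153) = (74/153)
factor out 2^1: 74 = 2^1·37; with 153 mod 8 = 1, (2/153) = +1; sign now +1; continue with (37/153)
flip (37/153) -> (153/37): both odd, 37 mod 4 = 1, 153 mod 4 = 1, so the flip contributes +1; sign now +1
(153/37): 153 mod 37 = 5, so (153/37) = (5/37)
flip (5/37) -> (37/5): both odd, 5 mod 4 = 1, 37 mod 4 = 1, so the flip contributes +1; sign now +1
(37/5): 37 mod 5 = 2, so (37/5) = (2/5)
factor out 2^1: 2 = 2^1·1; with 5 mod 8 = 5, (2/5) = -1; sign now -1; continue with (1/5)
reached (1/5) = 1, so the symbol is -1

-1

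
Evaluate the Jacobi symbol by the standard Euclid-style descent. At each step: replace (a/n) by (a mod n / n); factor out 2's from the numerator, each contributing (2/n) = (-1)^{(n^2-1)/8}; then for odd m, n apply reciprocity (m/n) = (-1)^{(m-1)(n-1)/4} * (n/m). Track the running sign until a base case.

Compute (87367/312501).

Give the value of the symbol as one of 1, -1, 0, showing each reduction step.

reciprocity: (87367/312501) = +1·(312501/87367) since 87367 mod 4 = 3, 312501 mod 4 = 1; sign now +1
(312501/87367) = (50400/87367)   [reduce mod 87367]
50400 = 2^5·1575; (2/87367) = +1 since 87367 mod 8 = 7, so (50400/87367) = (+1)^5·(1575/87367); sign now +1
reciprocity: (1575/87367) = -1·(87367/1575) since 1575 mod 4 = 3, 87367 mod 4 = 3; sign now -1
(87367/1575) = (742/1575)   [reduce mod 1575]
742 = 2^1·371; (2/1575) = +1 since 1575 mod 8 = 7, so (742/1575) = (+1)^1·(371/1575); sign now -1
reciprocity: (371/1575) = -1·(1575/371) since 371 mod 4 = 3, 1575 mod 4 = 3; sign now +1
(1575/371) = (91/371)   [reduce mod 371]
reciprocity: (91/371) = -1·(371/91) since 91 mod 4 = 3, 371 mod 4 = 3; sign now -1
(371/91) = (7/91)   [reduce mod 91]
reciprocity: (7/91) = -1·(91/7) since 7 mod 4 = 3, 91 mod 4 = 3; sign now +1
(91/7) = (0/7)   [reduce mod 7]
(0/7) = 0   [gcd(a, n) > 1]; final value = 0

0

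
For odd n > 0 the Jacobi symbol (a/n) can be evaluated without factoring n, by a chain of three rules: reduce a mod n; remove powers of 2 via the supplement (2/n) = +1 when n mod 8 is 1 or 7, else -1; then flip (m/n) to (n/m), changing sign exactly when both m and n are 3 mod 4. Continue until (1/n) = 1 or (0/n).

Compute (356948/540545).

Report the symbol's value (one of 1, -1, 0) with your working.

-1

factor out 2^2: 356948 = 2^2·89237; with 540545 mod 8 = 1, (2/540545) = +1; sign now +1; continue with (89237/540545)
flip (89237/540545) -> (540545/89237): both odd, 89237 mod 4 = 1, 540545 mod 4 = 1, so the flip contributes +1; sign now +1
(540545/89237): 540545 mod 89237 = 5123, so (540545/89237) = (5123/89237)
flip (5123/89237) -> (89237/5123): both odd, 5123 mod 4 = 3, 89237 mod 4 = 1, so the flip contributes +1; sign now +1
(89237/5123): 89237 mod 5123 = 2146, so (89237/5123) = (2146/5123)
factor out 2^1: 2146 = 2^1·1073; with 5123 mod 8 = 3, (2/5123) = -1; sign now -1; continue with (1073/5123)
flip (1073/5123) -> (5123/1073): both odd, 1073 mod 4 = 1, 5123 mod 4 = 3, so the flip contributes +1; sign now -1
(5123/1073): 5123 mod 1073 = 831, so (5123/1073) = (831/1073)
flip (831/1073) -> (1073/831): both odd, 831 mod 4 = 3, 1073 mod 4 = 1, so the flip contributes +1; sign now -1
(1073/831): 1073 mod 831 = 242, so (1073/831) = (242/831)
factor out 2^1: 242 = 2^1·121; with 831 mod 8 = 7, (2/831) = +1; sign now -1; continue with (121/831)
flip (121/831) -> (831/121): both odd, 121 mod 4 = 1, 831 mod 4 = 3, so the flip contributes +1; sign now -1
(831/121): 831 mod 121 = 105, so (831/121) = (105/121)
flip (105/121) -> (121/105): both odd, 105 mod 4 = 1, 121 mod 4 = 1, so the flip contributes +1; sign now -1
(121/105): 121 mod 105 = 16, so (121/105) = (16/105)
factor out 2^4: 16 = 2^4·1; with 105 mod 8 = 1, (2/105) = +1; sign now -1; continue with (1/105)
reached (1/105) = 1, so the symbol is -1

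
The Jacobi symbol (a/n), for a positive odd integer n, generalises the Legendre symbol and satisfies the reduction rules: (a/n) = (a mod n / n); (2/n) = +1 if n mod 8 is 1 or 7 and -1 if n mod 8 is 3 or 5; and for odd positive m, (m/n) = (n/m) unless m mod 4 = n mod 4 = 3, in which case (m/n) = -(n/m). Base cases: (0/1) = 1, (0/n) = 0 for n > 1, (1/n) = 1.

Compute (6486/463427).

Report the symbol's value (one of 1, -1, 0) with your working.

0

6486 = 2^1·3243; (2/463427) = -1 since 463427 mod 8 = 3, so (6486/463427) = (-1)^1·(3243/463427); sign now -1
reciprocity: (3243/463427) = -1·(463427/3243) since 3243 mod 4 = 3, 463427 mod 4 = 3; sign now +1
(463427/3243) = (2921/3243)   [reduce mod 3243]
reciprocity: (2921/3243) = +1·(3243/2921) since 2921 mod 4 = 1, 3243 mod 4 = 3; sign now +1
(3243/2921) = (322/2921)   [reduce mod 2921]
322 = 2^1·161; (2/2921) = +1 since 2921 mod 8 = 1, so (322/2921) = (+1)^1·(161/2921); sign now +1
reciprocity: (161/2921) = +1·(2921/161) since 161 mod 4 = 1, 2921 mod 4 = 1; sign now +1
(2921/161) = (23/161)   [reduce mod 161]
reciprocity: (23/161) = +1·(161/23) since 23 mod 4 = 3, 161 mod 4 = 1; sign now +1
(161/23) = (0/23)   [reduce mod 23]
(0/23) = 0   [gcd(a, n) > 1]; final value = 0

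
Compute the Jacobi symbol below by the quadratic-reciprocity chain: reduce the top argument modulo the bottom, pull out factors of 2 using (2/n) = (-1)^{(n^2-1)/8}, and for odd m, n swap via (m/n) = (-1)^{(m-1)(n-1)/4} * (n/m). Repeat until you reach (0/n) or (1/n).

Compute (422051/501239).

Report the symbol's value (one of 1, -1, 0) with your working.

1

flip (422051/501239) -> (501239/422051): both odd, 422051 mod 4 = 3, 501239 mod 4 = 3, so the flip contributes -1; sign now -1
(501239/422051): 501239 mod 422051 = 79188, so (501239/422051) = (79188/422051)
factor out 2^2: 79188 = 2^2·19797; with 422051 mod 8 = 3, (2/422051) = -1; sign now -1; continue with (19797/422051)
flip (19797/422051) -> (422051/19797): both odd, 19797 mod 4 = 1, 422051 mod 4 = 3, so the flip contributes +1; sign now -1
(422051/19797): 422051 mod 19797 = 6314, so (422051/19797) = (6314/19797)
factor out 2^1: 6314 = 2^1·3157; with 19797 mod 8 = 5, (2/19797) = -1; sign now +1; continue with (3157/19797)
flip (3157/19797) -> (19797/3157): both odd, 3157 mod 4 = 1, 19797 mod 4 = 1, so the flip contributes +1; sign now +1
(19797/3157): 19797 mod 3157 = 855, so (19797/3157) = (855/3157)
flip (855/3157) -> (3157/855): both odd, 855 mod 4 = 3, 3157 mod 4 = 1, so the flip contributes +1; sign now +1
(3157/855): 3157 mod 855 = 592, so (3157/855) = (592/855)
factor out 2^4: 592 = 2^4·37; with 855 mod 8 = 7, (2/855) = +1; sign now +1; continue with (37/855)
flip (37/855) -> (855/37): both odd, 37 mod 4 = 1, 855 mod 4 = 3, so the flip contributes +1; sign now +1
(855/37): 855 mod 37 = 4, so (855/37) = (4/37)
factor out 2^2: 4 = 2^2·1; with 37 mod 8 = 5, (2/37) = -1; sign now +1; continue with (1/37)
reached (1/37) = 1, so the symbol is +1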